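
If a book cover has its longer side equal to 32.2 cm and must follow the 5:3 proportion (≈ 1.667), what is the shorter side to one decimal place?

5:3 ≈ 1.66667.
Shorter side = 32.2 ÷ 1.66667 ≈ 19.320 → 19.3 cm.

19.3 cm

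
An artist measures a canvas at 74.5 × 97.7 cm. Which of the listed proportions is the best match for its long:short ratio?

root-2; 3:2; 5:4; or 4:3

4:3

97.7/74.5 ≈ 1.311. Nearest candidates are 4:3 (1.333, off by 0.022) and 5:4 (1.250, off by 0.061).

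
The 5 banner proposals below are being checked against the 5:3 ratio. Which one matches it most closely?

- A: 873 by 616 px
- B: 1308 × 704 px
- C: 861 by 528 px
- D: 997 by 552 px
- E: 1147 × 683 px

Ratios (long/short): A ≈ 1.417; B ≈ 1.858; C ≈ 1.631; D ≈ 1.806; E ≈ 1.679.
5:3 ≈ 1.667; option E is nearest (Δ 0.012).

E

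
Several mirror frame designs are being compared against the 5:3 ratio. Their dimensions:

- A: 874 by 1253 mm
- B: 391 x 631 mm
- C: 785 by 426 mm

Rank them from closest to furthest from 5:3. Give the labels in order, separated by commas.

A: 1253/874 ≈ 1.434 → |1.434 − 1.667| = 0.233
B: 631/391 ≈ 1.614 → |1.614 − 1.667| = 0.053
C: 785/426 ≈ 1.843 → |1.843 − 1.667| = 0.176

B, C, A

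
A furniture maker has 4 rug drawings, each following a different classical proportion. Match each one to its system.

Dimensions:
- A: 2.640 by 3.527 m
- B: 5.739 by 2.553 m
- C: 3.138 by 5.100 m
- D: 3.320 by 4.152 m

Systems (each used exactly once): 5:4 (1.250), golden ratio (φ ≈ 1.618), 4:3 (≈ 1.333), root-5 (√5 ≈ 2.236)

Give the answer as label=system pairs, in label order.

A=4:3, B=root-5, C=golden ratio, D=5:4

Ratios: A ≈ 1.336; B ≈ 2.248; C ≈ 1.625; D ≈ 1.251.
Targets: 5:4 ≈ 1.250; golden ratio ≈ 1.618; 4:3 ≈ 1.333; root-5 ≈ 2.236.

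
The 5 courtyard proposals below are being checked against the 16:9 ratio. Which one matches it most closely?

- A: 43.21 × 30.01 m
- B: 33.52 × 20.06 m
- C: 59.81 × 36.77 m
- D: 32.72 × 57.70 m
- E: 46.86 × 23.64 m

D

Target 16:9 ≈ 1.778.
A: 1.440 (Δ0.338)  B: 1.671 (Δ0.107)  C: 1.627 (Δ0.151)  D: 1.763 (Δ0.015)  E: 1.982 (Δ0.204)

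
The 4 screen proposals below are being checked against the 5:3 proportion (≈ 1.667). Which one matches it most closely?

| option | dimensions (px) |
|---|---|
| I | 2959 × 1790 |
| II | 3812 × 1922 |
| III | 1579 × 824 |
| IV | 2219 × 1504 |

I

Target 5:3 ≈ 1.667.
I: 1.653 (Δ0.014)  II: 1.983 (Δ0.316)  III: 1.916 (Δ0.249)  IV: 1.475 (Δ0.192)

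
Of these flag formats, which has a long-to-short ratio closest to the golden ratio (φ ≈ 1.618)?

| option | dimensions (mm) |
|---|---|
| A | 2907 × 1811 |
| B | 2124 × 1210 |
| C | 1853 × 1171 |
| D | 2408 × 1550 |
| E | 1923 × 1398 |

A

Target golden ratio ≈ 1.618.
A: 1.605 (Δ0.013)  B: 1.755 (Δ0.137)  C: 1.582 (Δ0.036)  D: 1.554 (Δ0.064)  E: 1.376 (Δ0.242)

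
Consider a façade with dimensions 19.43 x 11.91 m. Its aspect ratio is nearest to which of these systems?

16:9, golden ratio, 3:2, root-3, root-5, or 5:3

Ratio = 19.43 / 11.91 ≈ 1.631.
Distances: 16:9 1.778 (Δ 0.147); golden ratio 1.618 (Δ 0.013); 3:2 1.500 (Δ 0.131); root-3 1.732 (Δ 0.101); root-5 2.236 (Δ 0.605); 5:3 1.667 (Δ 0.036).

golden ratio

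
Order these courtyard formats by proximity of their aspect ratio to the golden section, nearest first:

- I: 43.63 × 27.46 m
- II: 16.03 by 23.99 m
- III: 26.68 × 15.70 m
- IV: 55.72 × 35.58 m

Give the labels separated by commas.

I, IV, III, II

Ratios: I = 43.63 / 27.46 ≈ 1.589; II = 23.99 / 16.03 ≈ 1.497; III = 26.68 / 15.70 ≈ 1.699; IV = 55.72 / 35.58 ≈ 1.566.
|Δ from 1.618|: I 0.029; II 0.121; III 0.081; IV 0.052.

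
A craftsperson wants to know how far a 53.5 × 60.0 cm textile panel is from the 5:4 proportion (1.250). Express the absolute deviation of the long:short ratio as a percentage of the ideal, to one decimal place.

Ratio = 60.0 / 53.5 ≈ 1.1215.
Ideal 5:4 = 1.2500. |1.1215 − 1.2500| / 1.2500 ≈ 10.28% → 10.3%.

10.3%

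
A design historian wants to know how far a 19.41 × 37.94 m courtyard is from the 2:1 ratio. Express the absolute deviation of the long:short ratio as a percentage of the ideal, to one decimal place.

Ratio = 37.94 / 19.41 ≈ 1.9547.
Ideal 2:1 = 2.0000. |1.9547 − 2.0000| / 2.0000 ≈ 2.26% → 2.3%.

2.3%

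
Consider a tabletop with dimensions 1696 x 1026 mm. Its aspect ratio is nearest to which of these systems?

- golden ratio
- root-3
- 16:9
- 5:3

Ratio = 1696 / 1026 ≈ 1.653.
Distances: golden ratio 1.618 (Δ 0.035); root-3 1.732 (Δ 0.079); 16:9 1.778 (Δ 0.125); 5:3 1.667 (Δ 0.014).

5:3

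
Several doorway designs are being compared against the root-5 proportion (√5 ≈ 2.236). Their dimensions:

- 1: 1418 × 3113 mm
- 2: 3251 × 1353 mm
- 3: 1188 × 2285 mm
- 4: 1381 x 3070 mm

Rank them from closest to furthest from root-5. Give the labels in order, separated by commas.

1: 3113/1418 ≈ 2.195 → |2.195 − 2.236| = 0.041
2: 3251/1353 ≈ 2.403 → |2.403 − 2.236| = 0.167
3: 2285/1188 ≈ 1.923 → |1.923 − 2.236| = 0.313
4: 3070/1381 ≈ 2.223 → |2.223 − 2.236| = 0.013

4, 1, 2, 3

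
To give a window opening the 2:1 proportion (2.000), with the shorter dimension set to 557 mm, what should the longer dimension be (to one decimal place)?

1114.0 mm

2:1 = 2.00000.
Longer side = 557 × 2.00000 ≈ 1114.000 → 1114.0 mm.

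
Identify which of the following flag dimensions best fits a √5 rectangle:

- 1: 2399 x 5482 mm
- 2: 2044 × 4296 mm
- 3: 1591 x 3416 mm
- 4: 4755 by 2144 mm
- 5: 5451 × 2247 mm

Ratios (long/short): 1 ≈ 2.285; 2 ≈ 2.102; 3 ≈ 2.147; 4 ≈ 2.218; 5 ≈ 2.426.
root-5 ≈ 2.236; option 4 is nearest (Δ 0.018).

4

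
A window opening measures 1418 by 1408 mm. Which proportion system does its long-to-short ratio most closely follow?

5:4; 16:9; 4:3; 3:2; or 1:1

1418/1408 ≈ 1.007. Nearest candidates are 1:1 (1.000, off by 0.007) and 5:4 (1.250, off by 0.243).

1:1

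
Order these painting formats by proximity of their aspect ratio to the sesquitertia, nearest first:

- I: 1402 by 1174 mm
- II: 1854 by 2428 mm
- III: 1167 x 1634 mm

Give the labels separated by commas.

Ratios: I = 1402 / 1174 ≈ 1.194; II = 2428 / 1854 ≈ 1.310; III = 1634 / 1167 ≈ 1.400.
|Δ from 1.333|: I 0.139; II 0.023; III 0.067.

II, III, I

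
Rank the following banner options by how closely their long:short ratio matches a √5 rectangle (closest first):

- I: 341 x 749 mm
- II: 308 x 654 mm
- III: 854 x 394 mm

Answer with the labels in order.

Ratios: I = 749 / 341 ≈ 2.196; II = 654 / 308 ≈ 2.123; III = 854 / 394 ≈ 2.168.
|Δ from 2.236|: I 0.040; II 0.113; III 0.068.

I, III, II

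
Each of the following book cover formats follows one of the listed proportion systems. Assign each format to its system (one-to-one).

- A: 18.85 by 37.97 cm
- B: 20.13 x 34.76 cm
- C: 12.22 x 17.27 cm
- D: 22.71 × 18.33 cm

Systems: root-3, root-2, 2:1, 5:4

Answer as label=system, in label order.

Ratios: A ≈ 2.014; B ≈ 1.727; C ≈ 1.413; D ≈ 1.239.
Targets: root-3 ≈ 1.732; root-2 ≈ 1.414; 2:1 ≈ 2.000; 5:4 ≈ 1.250.

A=2:1, B=root-3, C=root-2, D=5:4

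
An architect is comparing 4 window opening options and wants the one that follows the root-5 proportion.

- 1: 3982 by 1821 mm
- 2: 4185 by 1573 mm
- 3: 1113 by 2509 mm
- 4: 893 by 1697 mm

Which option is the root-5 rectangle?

Target root-5 ≈ 2.236.
1: 2.187 (Δ0.049)  2: 2.661 (Δ0.425)  3: 2.254 (Δ0.018)  4: 1.900 (Δ0.336)

3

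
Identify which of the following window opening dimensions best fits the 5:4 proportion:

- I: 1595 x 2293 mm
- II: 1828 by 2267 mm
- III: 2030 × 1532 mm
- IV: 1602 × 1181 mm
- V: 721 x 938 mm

Ratios (long/short): I ≈ 1.438; II ≈ 1.240; III ≈ 1.325; IV ≈ 1.356; V ≈ 1.301.
5:4 ≈ 1.250; option II is nearest (Δ 0.010).

II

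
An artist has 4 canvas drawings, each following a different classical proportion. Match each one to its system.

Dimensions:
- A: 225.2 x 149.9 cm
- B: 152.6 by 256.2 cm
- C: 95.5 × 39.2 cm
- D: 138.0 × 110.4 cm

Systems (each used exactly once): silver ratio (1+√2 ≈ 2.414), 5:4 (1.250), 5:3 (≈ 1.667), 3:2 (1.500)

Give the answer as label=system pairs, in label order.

A=3:2, B=5:3, C=silver ratio, D=5:4

Ratios: A ≈ 1.502; B ≈ 1.679; C ≈ 2.436; D ≈ 1.250.
Targets: silver ratio ≈ 2.414; 5:4 ≈ 1.250; 5:3 ≈ 1.667; 3:2 ≈ 1.500.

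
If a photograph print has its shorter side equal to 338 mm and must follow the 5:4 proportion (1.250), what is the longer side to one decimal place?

422.5 mm

5:4 = 1.25000.
Longer side = 338 × 1.25000 ≈ 422.500 → 422.5 mm.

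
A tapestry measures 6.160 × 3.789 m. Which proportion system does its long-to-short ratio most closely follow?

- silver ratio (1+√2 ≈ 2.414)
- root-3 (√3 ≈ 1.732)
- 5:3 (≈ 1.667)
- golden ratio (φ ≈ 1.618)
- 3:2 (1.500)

Ratio = 6.160 / 3.789 ≈ 1.626.
Distances: silver ratio 2.414 (Δ 0.788); root-3 1.732 (Δ 0.106); 5:3 1.667 (Δ 0.041); golden ratio 1.618 (Δ 0.008); 3:2 1.500 (Δ 0.126).

golden ratio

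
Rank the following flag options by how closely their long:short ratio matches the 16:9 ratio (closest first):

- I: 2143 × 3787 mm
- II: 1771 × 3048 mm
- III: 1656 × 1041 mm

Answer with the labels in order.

I, II, III

I: 3787/2143 ≈ 1.767 → |1.767 − 1.778| = 0.011
II: 3048/1771 ≈ 1.721 → |1.721 − 1.778| = 0.057
III: 1656/1041 ≈ 1.591 → |1.591 − 1.778| = 0.187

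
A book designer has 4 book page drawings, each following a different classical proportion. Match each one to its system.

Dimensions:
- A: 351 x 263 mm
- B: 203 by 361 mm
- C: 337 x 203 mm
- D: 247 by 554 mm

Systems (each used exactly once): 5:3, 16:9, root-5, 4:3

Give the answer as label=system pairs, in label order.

Ratios: A ≈ 1.335; B ≈ 1.778; C ≈ 1.660; D ≈ 2.243.
Targets: 5:3 ≈ 1.667; 16:9 ≈ 1.778; root-5 ≈ 2.236; 4:3 ≈ 1.333.

A=4:3, B=16:9, C=5:3, D=root-5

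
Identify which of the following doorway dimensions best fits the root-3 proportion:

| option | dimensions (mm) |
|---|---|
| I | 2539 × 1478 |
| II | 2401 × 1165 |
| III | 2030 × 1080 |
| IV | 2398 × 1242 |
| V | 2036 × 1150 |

I

Ratios (long/short): I ≈ 1.718; II ≈ 2.061; III ≈ 1.880; IV ≈ 1.931; V ≈ 1.770.
root-3 ≈ 1.732; option I is nearest (Δ 0.014).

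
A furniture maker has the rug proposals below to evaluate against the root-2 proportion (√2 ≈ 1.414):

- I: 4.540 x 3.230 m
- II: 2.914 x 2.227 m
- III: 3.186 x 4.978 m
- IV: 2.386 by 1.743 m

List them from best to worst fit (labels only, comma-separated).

Ratios: I = 4.540 / 3.230 ≈ 1.406; II = 2.914 / 2.227 ≈ 1.308; III = 4.978 / 3.186 ≈ 1.562; IV = 2.386 / 1.743 ≈ 1.369.
|Δ from 1.414|: I 0.008; II 0.106; III 0.148; IV 0.045.

I, IV, II, III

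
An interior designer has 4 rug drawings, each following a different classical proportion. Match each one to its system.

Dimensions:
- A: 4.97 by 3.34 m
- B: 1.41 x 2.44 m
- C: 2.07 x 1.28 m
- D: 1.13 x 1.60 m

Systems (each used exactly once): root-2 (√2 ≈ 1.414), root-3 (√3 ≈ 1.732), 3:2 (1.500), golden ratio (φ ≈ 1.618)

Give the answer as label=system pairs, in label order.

A = 4.97/3.34 ≈ 1.488 → 3:2 (1.500)
B = 2.44/1.41 ≈ 1.730 → root-3 (1.732)
C = 2.07/1.28 ≈ 1.617 → golden ratio (1.618)
D = 1.60/1.13 ≈ 1.416 → root-2 (1.414)

A=3:2, B=root-3, C=golden ratio, D=root-2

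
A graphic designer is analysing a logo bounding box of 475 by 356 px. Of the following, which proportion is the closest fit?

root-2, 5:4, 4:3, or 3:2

Ratio = 475 / 356 ≈ 1.334.
Distances: root-2 1.414 (Δ 0.080); 5:4 1.250 (Δ 0.084); 4:3 1.333 (Δ 0.001); 3:2 1.500 (Δ 0.166).

4:3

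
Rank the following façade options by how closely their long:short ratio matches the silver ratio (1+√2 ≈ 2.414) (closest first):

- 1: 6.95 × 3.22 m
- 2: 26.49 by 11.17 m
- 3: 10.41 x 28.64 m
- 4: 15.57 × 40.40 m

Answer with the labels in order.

2, 4, 1, 3

1: 6.95/3.22 ≈ 2.158 → |2.158 − 2.414| = 0.256
2: 26.49/11.17 ≈ 2.372 → |2.372 − 2.414| = 0.042
3: 28.64/10.41 ≈ 2.751 → |2.751 − 2.414| = 0.337
4: 40.40/15.57 ≈ 2.595 → |2.595 − 2.414| = 0.181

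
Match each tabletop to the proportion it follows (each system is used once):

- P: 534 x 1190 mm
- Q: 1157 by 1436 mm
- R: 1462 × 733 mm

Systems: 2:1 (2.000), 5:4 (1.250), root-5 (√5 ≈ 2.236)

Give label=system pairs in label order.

Ratios: P ≈ 2.228; Q ≈ 1.241; R ≈ 1.995.
Targets: 2:1 ≈ 2.000; 5:4 ≈ 1.250; root-5 ≈ 2.236.

P=root-5, Q=5:4, R=2:1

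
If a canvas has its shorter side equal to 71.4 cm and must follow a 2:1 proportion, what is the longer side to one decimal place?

2:1 = 2.00000.
Longer side = 71.4 × 2.00000 ≈ 142.800 → 142.8 cm.

142.8 cm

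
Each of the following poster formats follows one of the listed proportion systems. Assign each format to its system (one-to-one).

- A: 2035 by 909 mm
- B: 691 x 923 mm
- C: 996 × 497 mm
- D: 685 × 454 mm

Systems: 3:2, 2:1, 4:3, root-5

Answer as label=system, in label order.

A=root-5, B=4:3, C=2:1, D=3:2

A = 2035/909 ≈ 2.239 → root-5 (2.236)
B = 923/691 ≈ 1.336 → 4:3 (1.333)
C = 996/497 ≈ 2.004 → 2:1 (2.000)
D = 685/454 ≈ 1.509 → 3:2 (1.500)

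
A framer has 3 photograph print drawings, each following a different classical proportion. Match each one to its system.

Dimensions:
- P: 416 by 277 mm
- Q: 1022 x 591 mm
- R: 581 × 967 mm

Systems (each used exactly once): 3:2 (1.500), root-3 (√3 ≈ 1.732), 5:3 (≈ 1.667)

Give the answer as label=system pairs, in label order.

P = 416/277 ≈ 1.502 → 3:2 (1.500)
Q = 1022/591 ≈ 1.729 → root-3 (1.732)
R = 967/581 ≈ 1.664 → 5:3 (1.667)

P=3:2, Q=root-3, R=5:3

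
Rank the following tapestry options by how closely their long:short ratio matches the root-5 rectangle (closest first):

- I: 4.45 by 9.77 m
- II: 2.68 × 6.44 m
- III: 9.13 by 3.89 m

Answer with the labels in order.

I, III, II

I: 9.77/4.45 ≈ 2.196 → |2.196 − 2.236| = 0.040
II: 6.44/2.68 ≈ 2.403 → |2.403 − 2.236| = 0.167
III: 9.13/3.89 ≈ 2.347 → |2.347 − 2.236| = 0.111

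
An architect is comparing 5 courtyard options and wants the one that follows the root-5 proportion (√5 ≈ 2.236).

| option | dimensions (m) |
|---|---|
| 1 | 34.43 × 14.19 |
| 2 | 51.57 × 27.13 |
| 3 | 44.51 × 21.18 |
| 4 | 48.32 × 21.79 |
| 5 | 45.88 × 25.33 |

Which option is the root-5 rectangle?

4

Target root-5 ≈ 2.236.
1: 2.426 (Δ0.190)  2: 1.901 (Δ0.335)  3: 2.102 (Δ0.134)  4: 2.218 (Δ0.018)  5: 1.811 (Δ0.425)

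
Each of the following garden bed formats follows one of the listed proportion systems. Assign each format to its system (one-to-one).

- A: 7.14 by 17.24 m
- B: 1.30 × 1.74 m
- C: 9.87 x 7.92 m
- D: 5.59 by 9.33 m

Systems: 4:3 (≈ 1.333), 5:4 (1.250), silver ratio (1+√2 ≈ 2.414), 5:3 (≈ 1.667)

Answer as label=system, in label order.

A = 17.24/7.14 ≈ 2.415 → silver ratio (2.414)
B = 1.74/1.30 ≈ 1.338 → 4:3 (1.333)
C = 9.87/7.92 ≈ 1.246 → 5:4 (1.250)
D = 9.33/5.59 ≈ 1.669 → 5:3 (1.667)

A=silver ratio, B=4:3, C=5:4, D=5:3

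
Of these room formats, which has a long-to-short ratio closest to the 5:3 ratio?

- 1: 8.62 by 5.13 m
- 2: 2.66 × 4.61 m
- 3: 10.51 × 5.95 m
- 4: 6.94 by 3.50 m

1

Ratios (long/short): 1 ≈ 1.680; 2 ≈ 1.733; 3 ≈ 1.766; 4 ≈ 1.983.
5:3 ≈ 1.667; option 1 is nearest (Δ 0.013).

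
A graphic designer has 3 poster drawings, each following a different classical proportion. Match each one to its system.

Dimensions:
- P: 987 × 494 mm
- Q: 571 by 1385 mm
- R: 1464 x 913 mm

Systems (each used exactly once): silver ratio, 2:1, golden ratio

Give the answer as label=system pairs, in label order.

P = 987/494 ≈ 1.998 → 2:1 (2.000)
Q = 1385/571 ≈ 2.426 → silver ratio (2.414)
R = 1464/913 ≈ 1.604 → golden ratio (1.618)

P=2:1, Q=silver ratio, R=golden ratio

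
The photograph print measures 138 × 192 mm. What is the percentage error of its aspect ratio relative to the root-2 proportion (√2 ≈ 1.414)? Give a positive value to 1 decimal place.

Ratio = 192 / 138 ≈ 1.3913.
Ideal root-2 ≈ 1.4142. |1.3913 − 1.4142| / 1.4142 ≈ 1.62% → 1.6%.

1.6%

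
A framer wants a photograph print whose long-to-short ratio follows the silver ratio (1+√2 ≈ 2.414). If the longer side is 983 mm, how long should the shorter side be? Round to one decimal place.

407.2 mm

silver ratio ≈ 2.41421.
Shorter side = 983 ÷ 2.41421 ≈ 407.173 → 407.2 mm.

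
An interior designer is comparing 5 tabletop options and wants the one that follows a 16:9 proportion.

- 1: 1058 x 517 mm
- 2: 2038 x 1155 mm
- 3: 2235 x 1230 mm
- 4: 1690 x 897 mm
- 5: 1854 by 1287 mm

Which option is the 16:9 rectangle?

2

Target 16:9 ≈ 1.778.
1: 2.046 (Δ0.268)  2: 1.765 (Δ0.013)  3: 1.817 (Δ0.039)  4: 1.884 (Δ0.106)  5: 1.441 (Δ0.337)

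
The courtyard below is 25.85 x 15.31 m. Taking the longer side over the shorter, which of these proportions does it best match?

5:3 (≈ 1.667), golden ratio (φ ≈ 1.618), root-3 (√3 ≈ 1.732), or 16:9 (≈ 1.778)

Ratio = 25.85 / 15.31 ≈ 1.688.
Distances: 5:3 1.667 (Δ 0.021); golden ratio 1.618 (Δ 0.070); root-3 1.732 (Δ 0.044); 16:9 1.778 (Δ 0.090).

5:3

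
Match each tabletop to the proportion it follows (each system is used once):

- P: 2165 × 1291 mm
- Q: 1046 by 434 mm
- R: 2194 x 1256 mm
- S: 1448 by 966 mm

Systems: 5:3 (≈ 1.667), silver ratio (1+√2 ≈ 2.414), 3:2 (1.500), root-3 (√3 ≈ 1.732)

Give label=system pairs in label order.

P=5:3, Q=silver ratio, R=root-3, S=3:2

P = 2165/1291 ≈ 1.677 → 5:3 (1.667)
Q = 1046/434 ≈ 2.410 → silver ratio (2.414)
R = 2194/1256 ≈ 1.747 → root-3 (1.732)
S = 1448/966 ≈ 1.499 → 3:2 (1.500)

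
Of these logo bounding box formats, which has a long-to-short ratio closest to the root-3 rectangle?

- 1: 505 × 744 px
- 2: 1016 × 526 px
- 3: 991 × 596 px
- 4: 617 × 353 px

4

Target root-3 ≈ 1.732.
1: 1.473 (Δ0.259)  2: 1.932 (Δ0.200)  3: 1.663 (Δ0.069)  4: 1.748 (Δ0.016)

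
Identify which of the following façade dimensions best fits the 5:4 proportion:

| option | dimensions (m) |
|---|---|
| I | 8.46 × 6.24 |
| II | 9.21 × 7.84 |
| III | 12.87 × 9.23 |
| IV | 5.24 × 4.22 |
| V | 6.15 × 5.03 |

Ratios (long/short): I ≈ 1.356; II ≈ 1.175; III ≈ 1.394; IV ≈ 1.242; V ≈ 1.223.
5:4 ≈ 1.250; option IV is nearest (Δ 0.008).

IV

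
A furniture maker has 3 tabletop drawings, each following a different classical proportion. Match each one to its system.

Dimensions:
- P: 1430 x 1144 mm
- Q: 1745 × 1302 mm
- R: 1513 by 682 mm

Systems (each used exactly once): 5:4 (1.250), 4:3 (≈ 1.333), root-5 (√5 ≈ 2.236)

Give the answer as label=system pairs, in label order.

Ratios: P ≈ 1.250; Q ≈ 1.340; R ≈ 2.218.
Targets: 5:4 ≈ 1.250; 4:3 ≈ 1.333; root-5 ≈ 2.236.

P=5:4, Q=4:3, R=root-5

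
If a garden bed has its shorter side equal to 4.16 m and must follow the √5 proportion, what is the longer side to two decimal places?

root-5 ≈ 2.23607.
Longer side = 4.16 × 2.23607 ≈ 9.3021 → 9.30 m.

9.30 m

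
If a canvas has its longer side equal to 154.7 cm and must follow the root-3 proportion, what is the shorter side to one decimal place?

root-3 ≈ 1.73205.
Shorter side = 154.7 ÷ 1.73205 ≈ 89.316 → 89.3 cm.

89.3 cm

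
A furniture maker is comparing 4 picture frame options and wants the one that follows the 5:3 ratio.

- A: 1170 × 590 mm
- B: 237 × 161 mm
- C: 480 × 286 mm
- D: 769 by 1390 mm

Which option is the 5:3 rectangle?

Ratios (long/short): A ≈ 1.983; B ≈ 1.472; C ≈ 1.678; D ≈ 1.808.
5:3 ≈ 1.667; option C is nearest (Δ 0.011).

C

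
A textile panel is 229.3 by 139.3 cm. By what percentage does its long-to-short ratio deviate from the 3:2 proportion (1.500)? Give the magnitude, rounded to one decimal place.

Ratio = 229.3 / 139.3 ≈ 1.6461.
Ideal 3:2 = 1.5000. |1.6461 − 1.5000| / 1.5000 ≈ 9.74% → 9.7%.

9.7%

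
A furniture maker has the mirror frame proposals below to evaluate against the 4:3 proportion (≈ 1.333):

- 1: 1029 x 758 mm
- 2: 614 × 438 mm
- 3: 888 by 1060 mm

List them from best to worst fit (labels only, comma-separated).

1: 1029/758 ≈ 1.358 → |1.358 − 1.333| = 0.025
2: 614/438 ≈ 1.402 → |1.402 − 1.333| = 0.069
3: 1060/888 ≈ 1.194 → |1.194 − 1.333| = 0.139

1, 2, 3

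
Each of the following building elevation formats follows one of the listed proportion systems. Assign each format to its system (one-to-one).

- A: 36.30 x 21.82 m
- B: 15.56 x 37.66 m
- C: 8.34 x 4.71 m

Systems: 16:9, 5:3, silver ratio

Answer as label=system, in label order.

Ratios: A ≈ 1.664; B ≈ 2.420; C ≈ 1.771.
Targets: 16:9 ≈ 1.778; 5:3 ≈ 1.667; silver ratio ≈ 2.414.

A=5:3, B=silver ratio, C=16:9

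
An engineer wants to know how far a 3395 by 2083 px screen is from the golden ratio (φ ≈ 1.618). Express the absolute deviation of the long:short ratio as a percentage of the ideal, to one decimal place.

0.7%

Ratio = 3395 / 2083 ≈ 1.6299.
Ideal golden ratio ≈ 1.6180. |1.6299 − 1.6180| / 1.6180 ≈ 0.74% → 0.7%.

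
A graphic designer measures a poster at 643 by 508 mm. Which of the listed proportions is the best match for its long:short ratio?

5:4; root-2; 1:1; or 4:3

5:4

Ratio = 643 / 508 ≈ 1.266.
Distances: 5:4 1.250 (Δ 0.016); root-2 1.414 (Δ 0.148); 1:1 1.000 (Δ 0.266); 4:3 1.333 (Δ 0.067).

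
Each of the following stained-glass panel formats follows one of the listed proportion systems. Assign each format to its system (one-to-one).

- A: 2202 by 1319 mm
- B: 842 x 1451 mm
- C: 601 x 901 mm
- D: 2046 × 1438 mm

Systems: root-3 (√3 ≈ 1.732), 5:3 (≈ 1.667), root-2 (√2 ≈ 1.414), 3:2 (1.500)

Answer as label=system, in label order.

A=5:3, B=root-3, C=3:2, D=root-2

Ratios: A ≈ 1.669; B ≈ 1.723; C ≈ 1.499; D ≈ 1.423.
Targets: root-3 ≈ 1.732; 5:3 ≈ 1.667; root-2 ≈ 1.414; 3:2 ≈ 1.500.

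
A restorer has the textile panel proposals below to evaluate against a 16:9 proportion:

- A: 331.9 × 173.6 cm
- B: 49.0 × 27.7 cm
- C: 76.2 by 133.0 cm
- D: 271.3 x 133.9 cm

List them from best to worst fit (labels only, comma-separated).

A: 331.9/173.6 ≈ 1.912 → |1.912 − 1.778| = 0.134
B: 49.0/27.7 ≈ 1.769 → |1.769 − 1.778| = 0.009
C: 133.0/76.2 ≈ 1.745 → |1.745 − 1.778| = 0.033
D: 271.3/133.9 ≈ 2.026 → |2.026 − 1.778| = 0.248

B, C, A, D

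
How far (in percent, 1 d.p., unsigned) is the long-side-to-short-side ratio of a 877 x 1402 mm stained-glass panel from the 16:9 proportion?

Ratio = 1402 / 877 ≈ 1.5986.
Ideal 16:9 ≈ 1.7778. |1.5986 − 1.7778| / 1.7778 ≈ 10.08% → 10.1%.

10.1%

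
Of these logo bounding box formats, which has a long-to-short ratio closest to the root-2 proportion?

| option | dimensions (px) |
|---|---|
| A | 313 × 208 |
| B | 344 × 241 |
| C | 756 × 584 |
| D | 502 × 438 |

B

Ratios (long/short): A ≈ 1.505; B ≈ 1.427; C ≈ 1.295; D ≈ 1.146.
root-2 ≈ 1.414; option B is nearest (Δ 0.013).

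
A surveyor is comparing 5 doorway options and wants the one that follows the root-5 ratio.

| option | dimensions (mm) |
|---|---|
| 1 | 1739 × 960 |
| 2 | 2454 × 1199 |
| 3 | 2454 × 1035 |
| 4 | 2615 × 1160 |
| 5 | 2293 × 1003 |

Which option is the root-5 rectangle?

4

Ratios (long/short): 1 ≈ 1.811; 2 ≈ 2.047; 3 ≈ 2.371; 4 ≈ 2.254; 5 ≈ 2.286.
root-5 ≈ 2.236; option 4 is nearest (Δ 0.018).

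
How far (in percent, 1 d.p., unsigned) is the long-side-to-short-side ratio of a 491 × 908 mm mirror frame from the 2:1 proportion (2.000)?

Ratio = 908 / 491 ≈ 1.8493.
Ideal 2:1 = 2.0000. |1.8493 − 2.0000| / 2.0000 ≈ 7.54% → 7.5%.

7.5%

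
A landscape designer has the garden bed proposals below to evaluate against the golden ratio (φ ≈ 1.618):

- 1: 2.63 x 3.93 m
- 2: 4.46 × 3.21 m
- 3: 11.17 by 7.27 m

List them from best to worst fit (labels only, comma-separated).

Ratios: 1 = 3.93 / 2.63 ≈ 1.494; 2 = 4.46 / 3.21 ≈ 1.389; 3 = 11.17 / 7.27 ≈ 1.536.
|Δ from 1.618|: 1 0.124; 2 0.229; 3 0.082.

3, 1, 2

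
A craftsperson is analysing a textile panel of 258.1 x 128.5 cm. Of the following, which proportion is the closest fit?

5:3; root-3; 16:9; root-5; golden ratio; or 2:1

2:1

258.1/128.5 ≈ 2.009. Nearest candidates are 2:1 (2.000, off by 0.009) and root-5 (2.236, off by 0.227).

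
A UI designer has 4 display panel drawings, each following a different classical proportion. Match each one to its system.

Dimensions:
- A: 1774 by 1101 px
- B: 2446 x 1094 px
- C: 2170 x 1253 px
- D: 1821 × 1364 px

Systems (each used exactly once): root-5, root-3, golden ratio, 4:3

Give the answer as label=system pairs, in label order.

A=golden ratio, B=root-5, C=root-3, D=4:3

A = 1774/1101 ≈ 1.611 → golden ratio (1.618)
B = 2446/1094 ≈ 2.236 → root-5 (2.236)
C = 2170/1253 ≈ 1.732 → root-3 (1.732)
D = 1821/1364 ≈ 1.335 → 4:3 (1.333)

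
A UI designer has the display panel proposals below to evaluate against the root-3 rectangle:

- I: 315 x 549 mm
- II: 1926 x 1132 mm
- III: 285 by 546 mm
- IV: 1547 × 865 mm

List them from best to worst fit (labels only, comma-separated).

Ratios: I = 549 / 315 ≈ 1.743; II = 1926 / 1132 ≈ 1.701; III = 546 / 285 ≈ 1.916; IV = 1547 / 865 ≈ 1.788.
|Δ from 1.732|: I 0.011; II 0.031; III 0.184; IV 0.056.

I, II, IV, III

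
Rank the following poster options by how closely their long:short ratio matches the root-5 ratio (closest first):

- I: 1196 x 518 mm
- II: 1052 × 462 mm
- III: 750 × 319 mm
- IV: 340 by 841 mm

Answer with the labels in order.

Ratios: I = 1196 / 518 ≈ 2.309; II = 1052 / 462 ≈ 2.277; III = 750 / 319 ≈ 2.351; IV = 841 / 340 ≈ 2.474.
|Δ from 2.236|: I 0.073; II 0.041; III 0.115; IV 0.238.

II, I, III, IV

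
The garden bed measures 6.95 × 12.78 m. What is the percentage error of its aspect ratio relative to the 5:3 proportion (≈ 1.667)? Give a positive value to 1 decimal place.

Ratio = 12.78 / 6.95 ≈ 1.8388.
Ideal 5:3 ≈ 1.6667. |1.8388 − 1.6667| / 1.6667 ≈ 10.33% → 10.3%.

10.3%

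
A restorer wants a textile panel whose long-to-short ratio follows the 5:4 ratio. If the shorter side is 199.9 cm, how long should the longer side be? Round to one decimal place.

249.9 cm

5:4 = 1.25000.
Longer side = 199.9 × 1.25000 ≈ 249.875 → 249.9 cm.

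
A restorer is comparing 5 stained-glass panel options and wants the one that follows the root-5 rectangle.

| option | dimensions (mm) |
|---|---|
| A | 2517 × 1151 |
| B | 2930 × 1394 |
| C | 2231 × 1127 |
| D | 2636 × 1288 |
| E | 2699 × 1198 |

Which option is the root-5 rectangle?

Target root-5 ≈ 2.236.
A: 2.187 (Δ0.049)  B: 2.102 (Δ0.134)  C: 1.980 (Δ0.256)  D: 2.047 (Δ0.189)  E: 2.253 (Δ0.017)

E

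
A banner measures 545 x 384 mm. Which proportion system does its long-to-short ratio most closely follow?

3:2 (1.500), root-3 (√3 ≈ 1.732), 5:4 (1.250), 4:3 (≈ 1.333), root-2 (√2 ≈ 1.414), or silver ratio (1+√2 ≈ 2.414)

root-2

Ratio = 545 / 384 ≈ 1.419.
Distances: 3:2 1.500 (Δ 0.081); root-3 1.732 (Δ 0.313); 5:4 1.250 (Δ 0.169); 4:3 1.333 (Δ 0.086); root-2 1.414 (Δ 0.005); silver ratio 2.414 (Δ 0.995).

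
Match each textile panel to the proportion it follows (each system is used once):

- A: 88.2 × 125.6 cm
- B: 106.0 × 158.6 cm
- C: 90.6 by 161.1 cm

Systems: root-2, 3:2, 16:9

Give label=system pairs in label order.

A=root-2, B=3:2, C=16:9

A = 125.6/88.2 ≈ 1.424 → root-2 (1.414)
B = 158.6/106.0 ≈ 1.496 → 3:2 (1.500)
C = 161.1/90.6 ≈ 1.778 → 16:9 (1.778)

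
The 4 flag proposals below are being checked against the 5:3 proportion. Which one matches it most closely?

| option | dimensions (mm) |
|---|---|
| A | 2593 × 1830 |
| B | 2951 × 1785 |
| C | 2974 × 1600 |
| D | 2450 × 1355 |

B

Target 5:3 ≈ 1.667.
A: 1.417 (Δ0.250)  B: 1.653 (Δ0.014)  C: 1.859 (Δ0.192)  D: 1.808 (Δ0.141)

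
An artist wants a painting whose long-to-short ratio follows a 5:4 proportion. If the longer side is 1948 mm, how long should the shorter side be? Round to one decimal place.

5:4 = 1.25000.
Shorter side = 1948 ÷ 1.25000 ≈ 1558.400 → 1558.4 mm.

1558.4 mm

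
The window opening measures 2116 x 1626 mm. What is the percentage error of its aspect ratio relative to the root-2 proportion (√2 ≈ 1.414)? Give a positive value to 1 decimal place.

Ratio = 2116 / 1626 ≈ 1.3014.
Ideal root-2 ≈ 1.4142. |1.3014 − 1.4142| / 1.4142 ≈ 7.98% → 8.0%.

8.0%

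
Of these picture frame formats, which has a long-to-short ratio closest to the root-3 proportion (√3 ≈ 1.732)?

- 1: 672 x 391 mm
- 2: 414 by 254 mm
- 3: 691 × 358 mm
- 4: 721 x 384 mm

Ratios (long/short): 1 ≈ 1.719; 2 ≈ 1.630; 3 ≈ 1.930; 4 ≈ 1.878.
root-3 ≈ 1.732; option 1 is nearest (Δ 0.013).

1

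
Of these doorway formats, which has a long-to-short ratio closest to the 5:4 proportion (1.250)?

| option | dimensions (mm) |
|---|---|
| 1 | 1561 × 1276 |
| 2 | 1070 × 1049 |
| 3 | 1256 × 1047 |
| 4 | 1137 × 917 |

Ratios (long/short): 1 ≈ 1.223; 2 ≈ 1.020; 3 ≈ 1.200; 4 ≈ 1.240.
5:4 ≈ 1.250; option 4 is nearest (Δ 0.010).

4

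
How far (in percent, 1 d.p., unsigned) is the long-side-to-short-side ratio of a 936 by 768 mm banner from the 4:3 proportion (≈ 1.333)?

8.6%

Ratio = 936 / 768 ≈ 1.2188.
Ideal 4:3 ≈ 1.3333. |1.2188 − 1.3333| / 1.3333 ≈ 8.59% → 8.6%.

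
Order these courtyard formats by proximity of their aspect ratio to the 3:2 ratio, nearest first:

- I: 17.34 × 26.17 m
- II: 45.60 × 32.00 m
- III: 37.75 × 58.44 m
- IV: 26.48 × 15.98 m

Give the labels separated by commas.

Ratios: I = 26.17 / 17.34 ≈ 1.509; II = 45.60 / 32.00 ≈ 1.425; III = 58.44 / 37.75 ≈ 1.548; IV = 26.48 / 15.98 ≈ 1.657.
|Δ from 1.500|: I 0.009; II 0.075; III 0.048; IV 0.157.

I, III, II, IV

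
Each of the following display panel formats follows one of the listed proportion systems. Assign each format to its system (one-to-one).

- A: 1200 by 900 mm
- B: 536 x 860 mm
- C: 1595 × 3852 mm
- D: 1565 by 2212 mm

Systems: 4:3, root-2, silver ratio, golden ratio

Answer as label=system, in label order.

Ratios: A ≈ 1.333; B ≈ 1.604; C ≈ 2.415; D ≈ 1.413.
Targets: 4:3 ≈ 1.333; root-2 ≈ 1.414; silver ratio ≈ 2.414; golden ratio ≈ 1.618.

A=4:3, B=golden ratio, C=silver ratio, D=root-2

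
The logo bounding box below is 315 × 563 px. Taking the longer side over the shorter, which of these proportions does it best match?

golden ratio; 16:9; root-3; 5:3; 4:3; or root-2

16:9

563/315 ≈ 1.787. Nearest candidates are 16:9 (1.778, off by 0.009) and root-3 (1.732, off by 0.055).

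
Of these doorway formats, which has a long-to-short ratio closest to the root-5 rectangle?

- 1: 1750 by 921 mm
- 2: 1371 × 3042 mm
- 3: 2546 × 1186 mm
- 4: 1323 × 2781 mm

Target root-5 ≈ 2.236.
1: 1.900 (Δ0.336)  2: 2.219 (Δ0.017)  3: 2.147 (Δ0.089)  4: 2.102 (Δ0.134)

2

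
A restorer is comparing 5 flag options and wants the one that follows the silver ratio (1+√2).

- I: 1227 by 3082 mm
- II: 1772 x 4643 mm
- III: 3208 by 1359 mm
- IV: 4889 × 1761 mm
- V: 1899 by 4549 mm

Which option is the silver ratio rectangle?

V

Ratios (long/short): I ≈ 2.512; II ≈ 2.620; III ≈ 2.361; IV ≈ 2.776; V ≈ 2.395.
silver ratio ≈ 2.414; option V is nearest (Δ 0.019).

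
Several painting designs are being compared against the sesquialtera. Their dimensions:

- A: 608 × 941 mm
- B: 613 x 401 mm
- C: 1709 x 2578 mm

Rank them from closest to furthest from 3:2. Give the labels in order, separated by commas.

C, B, A

Ratios: A = 941 / 608 ≈ 1.548; B = 613 / 401 ≈ 1.529; C = 2578 / 1709 ≈ 1.508.
|Δ from 1.500|: A 0.048; B 0.029; C 0.008.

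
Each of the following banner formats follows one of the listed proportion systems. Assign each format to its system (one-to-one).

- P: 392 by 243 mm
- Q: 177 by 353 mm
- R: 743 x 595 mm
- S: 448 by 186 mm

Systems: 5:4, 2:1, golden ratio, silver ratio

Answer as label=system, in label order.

Ratios: P ≈ 1.613; Q ≈ 1.994; R ≈ 1.249; S ≈ 2.409.
Targets: 5:4 ≈ 1.250; 2:1 ≈ 2.000; golden ratio ≈ 1.618; silver ratio ≈ 2.414.

P=golden ratio, Q=2:1, R=5:4, S=silver ratio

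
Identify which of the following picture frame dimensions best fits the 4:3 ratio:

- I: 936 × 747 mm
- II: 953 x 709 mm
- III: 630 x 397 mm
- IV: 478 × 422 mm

II

Ratios (long/short): I ≈ 1.253; II ≈ 1.344; III ≈ 1.587; IV ≈ 1.133.
4:3 ≈ 1.333; option II is nearest (Δ 0.011).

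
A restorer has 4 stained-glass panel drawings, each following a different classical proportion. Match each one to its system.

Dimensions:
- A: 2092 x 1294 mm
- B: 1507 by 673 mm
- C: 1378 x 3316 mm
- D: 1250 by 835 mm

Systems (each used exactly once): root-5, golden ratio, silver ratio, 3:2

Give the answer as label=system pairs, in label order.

A=golden ratio, B=root-5, C=silver ratio, D=3:2

Ratios: A ≈ 1.617; B ≈ 2.239; C ≈ 2.406; D ≈ 1.497.
Targets: root-5 ≈ 2.236; golden ratio ≈ 1.618; silver ratio ≈ 2.414; 3:2 ≈ 1.500.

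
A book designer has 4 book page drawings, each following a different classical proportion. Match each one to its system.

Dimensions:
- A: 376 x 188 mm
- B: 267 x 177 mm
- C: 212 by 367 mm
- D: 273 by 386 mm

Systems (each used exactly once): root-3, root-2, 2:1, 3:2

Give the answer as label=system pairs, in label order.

A=2:1, B=3:2, C=root-3, D=root-2

Ratios: A ≈ 2.000; B ≈ 1.508; C ≈ 1.731; D ≈ 1.414.
Targets: root-3 ≈ 1.732; root-2 ≈ 1.414; 2:1 ≈ 2.000; 3:2 ≈ 1.500.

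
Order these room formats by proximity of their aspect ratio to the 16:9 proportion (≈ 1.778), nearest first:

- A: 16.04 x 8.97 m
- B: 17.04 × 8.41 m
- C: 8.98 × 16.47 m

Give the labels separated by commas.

A, C, B

A: 16.04/8.97 ≈ 1.788 → |1.788 − 1.778| = 0.010
B: 17.04/8.41 ≈ 2.026 → |2.026 − 1.778| = 0.248
C: 16.47/8.98 ≈ 1.834 → |1.834 − 1.778| = 0.056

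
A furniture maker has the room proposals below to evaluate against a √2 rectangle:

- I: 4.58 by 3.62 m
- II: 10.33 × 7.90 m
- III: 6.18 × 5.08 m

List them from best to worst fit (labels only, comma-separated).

Ratios: I = 4.58 / 3.62 ≈ 1.265; II = 10.33 / 7.90 ≈ 1.308; III = 6.18 / 5.08 ≈ 1.217.
|Δ from 1.414|: I 0.149; II 0.106; III 0.197.

II, I, III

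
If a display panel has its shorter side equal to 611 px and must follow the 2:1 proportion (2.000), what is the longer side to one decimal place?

1222.0 px

2:1 = 2.00000.
Longer side = 611 × 2.00000 ≈ 1222.000 → 1222.0 px.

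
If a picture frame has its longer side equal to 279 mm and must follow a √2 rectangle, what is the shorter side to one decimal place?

root-2 ≈ 1.41421.
Shorter side = 279 ÷ 1.41421 ≈ 197.283 → 197.3 mm.

197.3 mm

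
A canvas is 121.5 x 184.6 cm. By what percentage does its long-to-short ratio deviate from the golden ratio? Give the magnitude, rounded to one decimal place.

Ratio = 184.6 / 121.5 ≈ 1.5193.
Ideal golden ratio ≈ 1.6180. |1.5193 − 1.6180| / 1.6180 ≈ 6.10% → 6.1%.

6.1%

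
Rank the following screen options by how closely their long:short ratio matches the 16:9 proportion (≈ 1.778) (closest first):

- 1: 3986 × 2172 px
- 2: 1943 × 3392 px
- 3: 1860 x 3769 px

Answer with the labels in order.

Ratios: 1 = 3986 / 2172 ≈ 1.835; 2 = 3392 / 1943 ≈ 1.746; 3 = 3769 / 1860 ≈ 2.026.
|Δ from 1.778|: 1 0.057; 2 0.032; 3 0.248.

2, 1, 3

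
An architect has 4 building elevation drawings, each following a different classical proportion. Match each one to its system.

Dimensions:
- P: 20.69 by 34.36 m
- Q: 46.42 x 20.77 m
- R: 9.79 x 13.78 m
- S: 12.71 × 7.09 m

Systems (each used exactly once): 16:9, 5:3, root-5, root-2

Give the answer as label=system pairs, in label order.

P=5:3, Q=root-5, R=root-2, S=16:9

Ratios: P ≈ 1.661; Q ≈ 2.235; R ≈ 1.408; S ≈ 1.793.
Targets: 16:9 ≈ 1.778; 5:3 ≈ 1.667; root-5 ≈ 2.236; root-2 ≈ 1.414.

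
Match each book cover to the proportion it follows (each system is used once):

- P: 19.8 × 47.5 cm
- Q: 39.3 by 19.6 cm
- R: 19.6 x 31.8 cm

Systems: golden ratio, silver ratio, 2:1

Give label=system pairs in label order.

P=silver ratio, Q=2:1, R=golden ratio

P = 47.5/19.8 ≈ 2.399 → silver ratio (2.414)
Q = 39.3/19.6 ≈ 2.005 → 2:1 (2.000)
R = 31.8/19.6 ≈ 1.622 → golden ratio (1.618)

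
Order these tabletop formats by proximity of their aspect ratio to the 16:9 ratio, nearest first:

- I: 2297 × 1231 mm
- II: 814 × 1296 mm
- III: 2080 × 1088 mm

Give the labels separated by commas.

I, III, II

Ratios: I = 2297 / 1231 ≈ 1.866; II = 1296 / 814 ≈ 1.592; III = 2080 / 1088 ≈ 1.912.
|Δ from 1.778|: I 0.088; II 0.186; III 0.134.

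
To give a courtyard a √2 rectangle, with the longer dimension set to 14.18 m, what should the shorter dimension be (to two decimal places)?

root-2 ≈ 1.41421.
Shorter side = 14.18 ÷ 1.41421 ≈ 10.0268 → 10.03 m.

10.03 m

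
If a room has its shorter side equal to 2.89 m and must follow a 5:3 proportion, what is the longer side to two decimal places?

5:3 ≈ 1.66667.
Longer side = 2.89 × 1.66667 ≈ 4.8167 → 4.82 m.

4.82 m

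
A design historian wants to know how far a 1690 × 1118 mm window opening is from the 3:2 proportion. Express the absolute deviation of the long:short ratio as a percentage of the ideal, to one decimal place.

0.8%

Ratio = 1690 / 1118 ≈ 1.5116.
Ideal 3:2 = 1.5000. |1.5116 − 1.5000| / 1.5000 ≈ 0.77% → 0.8%.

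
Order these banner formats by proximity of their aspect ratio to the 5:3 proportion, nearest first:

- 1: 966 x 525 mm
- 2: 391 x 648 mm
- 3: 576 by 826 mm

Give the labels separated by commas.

2, 1, 3

Ratios: 1 = 966 / 525 ≈ 1.840; 2 = 648 / 391 ≈ 1.657; 3 = 826 / 576 ≈ 1.434.
|Δ from 1.667|: 1 0.173; 2 0.010; 3 0.233.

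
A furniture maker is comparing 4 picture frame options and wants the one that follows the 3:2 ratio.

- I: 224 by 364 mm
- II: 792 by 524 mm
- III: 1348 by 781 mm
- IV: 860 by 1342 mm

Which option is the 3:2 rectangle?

Target 3:2 ≈ 1.500.
I: 1.625 (Δ0.125)  II: 1.511 (Δ0.011)  III: 1.726 (Δ0.226)  IV: 1.560 (Δ0.060)

II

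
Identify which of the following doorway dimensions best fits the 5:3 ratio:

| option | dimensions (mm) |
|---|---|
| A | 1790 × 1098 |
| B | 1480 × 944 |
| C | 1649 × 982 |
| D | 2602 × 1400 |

Target 5:3 ≈ 1.667.
A: 1.630 (Δ0.037)  B: 1.568 (Δ0.099)  C: 1.679 (Δ0.012)  D: 1.859 (Δ0.192)

C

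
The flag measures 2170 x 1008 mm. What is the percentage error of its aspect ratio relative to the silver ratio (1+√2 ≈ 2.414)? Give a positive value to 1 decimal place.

10.8%

Ratio = 2170 / 1008 ≈ 2.1528.
Ideal silver ratio ≈ 2.4142. |2.1528 − 2.4142| / 2.4142 ≈ 10.83% → 10.8%.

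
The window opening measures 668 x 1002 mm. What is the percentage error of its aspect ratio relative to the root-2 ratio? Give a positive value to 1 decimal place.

Ratio = 1002 / 668 ≈ 1.5000.
Ideal root-2 ≈ 1.4142. |1.5000 − 1.4142| / 1.4142 ≈ 6.07% → 6.1%.

6.1%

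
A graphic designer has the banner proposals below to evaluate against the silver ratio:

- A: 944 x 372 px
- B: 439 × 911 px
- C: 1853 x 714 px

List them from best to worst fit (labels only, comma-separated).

A: 944/372 ≈ 2.538 → |2.538 − 2.414| = 0.124
B: 911/439 ≈ 2.075 → |2.075 − 2.414| = 0.339
C: 1853/714 ≈ 2.595 → |2.595 − 2.414| = 0.181

A, C, B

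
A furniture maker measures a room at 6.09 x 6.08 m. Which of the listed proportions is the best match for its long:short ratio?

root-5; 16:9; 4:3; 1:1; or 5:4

6.09/6.08 ≈ 1.002. Nearest candidates are 1:1 (1.000, off by 0.002) and 5:4 (1.250, off by 0.248).

1:1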